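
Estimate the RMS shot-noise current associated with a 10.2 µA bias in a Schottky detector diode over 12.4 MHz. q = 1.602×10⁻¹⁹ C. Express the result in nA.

I_n = √(2qI·B)
2qI·B = 2 × 1.602×10⁻¹⁹ × 1.02×10⁻⁵ × 1.24×10⁷ = 4.05×10⁻¹⁷ A²
I_n = √(4.05×10⁻¹⁷) = 6.37×10⁻⁹ A = 6.37 nA

6.37 nA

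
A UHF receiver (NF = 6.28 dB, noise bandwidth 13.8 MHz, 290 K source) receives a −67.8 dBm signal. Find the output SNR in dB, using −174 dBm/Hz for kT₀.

28.5 dB

Noise floor: N = −174 + 10 log₁₀(B) + NF
10 log₁₀(1.38×10⁷) = 71.4 dB
N = −174 + 71.4 + 6.28 = −96.32 dBm
SNR = P_sig − N = −67.8 − (−96.32) = 28.52 dB → 28.5 dB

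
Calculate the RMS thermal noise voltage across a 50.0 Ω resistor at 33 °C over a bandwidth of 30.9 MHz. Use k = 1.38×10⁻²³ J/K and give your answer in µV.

T = 33 °C + 273.15 = 306.15 K
V_n = √(4kTRB)
4kTRB = 4 × 1.38×10⁻²³ × 306.15 × 5.00×10¹ × 3.09×10⁷ = 2.61×10⁻¹¹ V²
V_n = √(2.61×10⁻¹¹) = 5.11×10⁻⁶ V = 5.11 µV

5.11 µV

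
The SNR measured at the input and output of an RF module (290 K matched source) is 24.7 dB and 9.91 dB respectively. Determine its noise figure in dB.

14.79 dB

NF (dB) = SNR_in(dB) − SNR_out(dB) when the source is at T₀
NF = 24.7 − 9.91 = 14.79 dB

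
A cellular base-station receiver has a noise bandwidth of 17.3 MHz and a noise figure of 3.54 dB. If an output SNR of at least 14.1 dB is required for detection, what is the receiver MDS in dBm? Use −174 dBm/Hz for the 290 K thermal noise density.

Sensitivity = −174 + 10 log₁₀(B) + NF + SNR_min
= −174 + 72.38 + 3.54 + 14.1
= −83.98 dBm → −84.0 dBm

−84.0 dBm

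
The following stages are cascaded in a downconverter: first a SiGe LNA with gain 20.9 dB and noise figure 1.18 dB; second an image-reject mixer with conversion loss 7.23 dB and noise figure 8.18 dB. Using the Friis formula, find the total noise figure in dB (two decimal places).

1.33 dB

Convert to linear (a loss of L dB is a gain of −L dB): F_i = 10^(NF_i/10), G_i = 10^(G_i,dB/10)
  Stage 1: F_1 = 10^(1.18/10) = 1.312, G_1 = 10^(20.9/10) = 123.0
  Stage 2: F_2 = 10^(8.18/10) = 6.577, G_2 = 10^(−7.23/10) = 0.1892
Friis cascade:
  F = 1.312 + (6.577 − 1)/123.0 = 1.358
NF = 10 log₁₀(1.358) = 1.33 dB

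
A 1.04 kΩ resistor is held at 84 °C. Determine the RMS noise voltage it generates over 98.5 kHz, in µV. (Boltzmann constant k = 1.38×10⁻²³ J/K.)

T = 84 °C + 273.15 = 357.15 K
V_n = √(4kTRB)
4kTRB = 4 × 1.38×10⁻²³ × 357.15 × 1.04×10³ × 9.85×10⁴ = 2.02×10⁻¹² V²
V_n = √(2.02×10⁻¹²) = 1.42×10⁻⁶ V = 1.42 µV

1.42 µV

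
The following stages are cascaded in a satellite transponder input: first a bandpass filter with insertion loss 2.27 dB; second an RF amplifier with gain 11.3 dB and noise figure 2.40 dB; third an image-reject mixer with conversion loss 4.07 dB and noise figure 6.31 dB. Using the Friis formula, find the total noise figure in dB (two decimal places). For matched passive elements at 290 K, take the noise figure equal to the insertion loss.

5.24 dB

Convert to linear (a loss of L dB is a gain of −L dB): F_i = 10^(NF_i/10), G_i = 10^(G_i,dB/10)
  Stage 1: F_1 = 10^(2.27/10) = 1.687, G_1 = 10^(−2.27/10) = 0.5929
  Stage 2: F_2 = 10^(2.40/10) = 1.738, G_2 = 10^(11.3/10) = 13.49
  Stage 3: F_3 = 10^(6.31/10) = 4.276, G_3 = 10^(−4.07/10) = 0.3917
Friis cascade:
  F = 1.687 + (1.738 − 1)/0.5929 + (4.276 − 1)/7.998 = 3.340
NF = 10 log₁₀(3.340) = 5.24 dB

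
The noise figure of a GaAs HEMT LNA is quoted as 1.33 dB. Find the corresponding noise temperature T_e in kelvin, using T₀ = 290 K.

104 K

F = 10^(1.33/10) = 1.35831
T_e = (F − 1)·T₀ = (1.35831 − 1) × 290 = 104 K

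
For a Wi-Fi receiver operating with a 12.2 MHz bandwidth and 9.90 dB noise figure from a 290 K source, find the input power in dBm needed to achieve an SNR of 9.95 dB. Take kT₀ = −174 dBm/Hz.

−83.3 dBm

Sensitivity = −174 + 10 log₁₀(B) + NF + SNR_min
= −174 + 70.86 + 9.90 + 9.95
= −83.29 dBm → −83.3 dBm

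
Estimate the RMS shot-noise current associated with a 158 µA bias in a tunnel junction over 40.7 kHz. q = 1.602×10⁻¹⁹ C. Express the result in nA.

1.44 nA

I_n = √(2qI·B)
2qI·B = 2 × 1.602×10⁻¹⁹ × 1.58×10⁻⁴ × 4.07×10⁴ = 2.06×10⁻¹⁸ A²
I_n = √(2.06×10⁻¹⁸) = 1.44×10⁻⁹ A = 1.44 nA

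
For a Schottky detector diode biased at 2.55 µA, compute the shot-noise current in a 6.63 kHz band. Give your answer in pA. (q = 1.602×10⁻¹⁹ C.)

I_n = √(2qI·B)
2qI·B = 2 × 1.602×10⁻¹⁹ × 2.55×10⁻⁶ × 6.63×10³ = 5.42×10⁻²¹ A²
I_n = √(5.42×10⁻²¹) = 7.36×10⁻¹¹ A = 73.6 pA

73.6 pA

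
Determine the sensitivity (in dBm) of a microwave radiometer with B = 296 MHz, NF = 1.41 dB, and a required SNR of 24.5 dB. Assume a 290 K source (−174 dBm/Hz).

Sensitivity = −174 + 10 log₁₀(B) + NF + SNR_min
= −174 + 84.71 + 1.41 + 24.5
= −63.38 dBm → −63.4 dBm

−63.4 dBm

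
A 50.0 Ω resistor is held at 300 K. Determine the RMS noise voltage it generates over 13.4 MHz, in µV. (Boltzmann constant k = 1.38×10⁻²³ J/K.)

V_n = √(4kTRB)
4kTRB = 4 × 1.38×10⁻²³ × 300 × 5.00×10¹ × 1.34×10⁷ = 1.11×10⁻¹¹ V²
V_n = √(1.11×10⁻¹¹) = 3.33×10⁻⁶ V = 3.33 µV

3.33 µV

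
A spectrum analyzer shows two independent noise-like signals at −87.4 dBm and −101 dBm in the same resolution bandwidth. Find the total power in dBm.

Convert to linear, add, convert back:
P₁ = 1.82×10⁻¹² W, P₂ = 7.94×10⁻¹⁴ W
P_tot = 1.90×10⁻¹² W → 10 log₁₀(P_tot / 10⁻³) = −87.2 dBm

−87.2 dBm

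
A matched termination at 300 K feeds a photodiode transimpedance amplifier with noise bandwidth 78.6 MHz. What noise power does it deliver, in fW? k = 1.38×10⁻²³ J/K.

325 fW

P_n = kTB = 1.38×10⁻²³ × 300 × 7.86×10⁷ = 3.25×10⁻¹³ W = 325 fW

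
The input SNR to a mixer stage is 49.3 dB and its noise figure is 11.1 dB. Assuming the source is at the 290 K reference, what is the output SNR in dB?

38.2 dB

By definition F = SNR_in/SNR_out, so in dB: SNR_out = SNR_in − NF
SNR_out = 49.3 − 11.1 = 38.2 dB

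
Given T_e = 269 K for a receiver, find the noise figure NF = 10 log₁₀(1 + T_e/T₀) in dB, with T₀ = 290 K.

2.85 dB

F = 1 + T_e/T₀ = 1 + 269/290 = 1.92759
NF = 10 log₁₀(1.92759) = 2.85 dB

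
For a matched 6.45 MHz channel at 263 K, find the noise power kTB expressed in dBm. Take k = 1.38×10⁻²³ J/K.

P_n = kTB = 1.38×10⁻²³ × 263 × 6.45×10⁶ = 2.34×10⁻¹⁴ W
In dBm: 10 log₁₀(2.34×10⁻¹⁴ / 10⁻³) = −106.3 dBm

−106.3 dBm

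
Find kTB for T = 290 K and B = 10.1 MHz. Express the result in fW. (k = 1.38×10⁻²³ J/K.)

40.4 fW

P_n = kTB = 1.38×10⁻²³ × 290 × 1.01×10⁷ = 4.04×10⁻¹⁴ W = 40.4 fW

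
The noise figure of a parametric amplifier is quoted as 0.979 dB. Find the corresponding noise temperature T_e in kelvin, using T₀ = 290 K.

73.3 K

F = 10^(0.979/10) = 1.25285
T_e = (F − 1)·T₀ = (1.25285 − 1) × 290 = 73.3 K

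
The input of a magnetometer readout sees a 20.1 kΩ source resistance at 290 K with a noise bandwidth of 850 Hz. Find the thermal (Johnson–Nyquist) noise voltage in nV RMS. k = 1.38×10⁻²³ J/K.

523 nV

V_n = √(4kTRB)
4kTRB = 4 × 1.38×10⁻²³ × 290 × 2.01×10⁴ × 8.50×10² = 2.73×10⁻¹³ V²
V_n = √(2.73×10⁻¹³) = 5.23×10⁻⁷ V = 523 nV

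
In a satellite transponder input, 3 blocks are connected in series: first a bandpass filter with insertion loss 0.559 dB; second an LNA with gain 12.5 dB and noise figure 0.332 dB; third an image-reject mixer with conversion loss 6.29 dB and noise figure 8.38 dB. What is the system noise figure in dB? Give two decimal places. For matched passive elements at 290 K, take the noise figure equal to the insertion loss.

Convert to linear (a loss of L dB is a gain of −L dB): F_i = 10^(NF_i/10), G_i = 10^(G_i,dB/10)
  Stage 1: F_1 = 10^(0.559/10) = 1.137, G_1 = 10^(−0.559/10) = 0.8792
  Stage 2: F_2 = 10^(0.332/10) = 1.079, G_2 = 10^(12.5/10) = 17.78
  Stage 3: F_3 = 10^(8.38/10) = 6.887, G_3 = 10^(−6.29/10) = 0.2350
Friis cascade:
  F = 1.137 + (1.079 − 1)/0.8792 + (6.887 − 1)/15.64 = 1.604
NF = 10 log₁₀(1.604) = 2.05 dB

2.05 dB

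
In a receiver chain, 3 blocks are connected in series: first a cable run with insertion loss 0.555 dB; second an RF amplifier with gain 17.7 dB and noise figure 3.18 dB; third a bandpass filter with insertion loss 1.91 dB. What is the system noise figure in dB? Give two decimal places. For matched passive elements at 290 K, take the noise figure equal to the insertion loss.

3.75 dB

Convert to linear (a loss of L dB is a gain of −L dB): F_i = 10^(NF_i/10), G_i = 10^(G_i,dB/10)
  Stage 1: F_1 = 10^(0.555/10) = 1.136, G_1 = 10^(−0.555/10) = 0.8800
  Stage 2: F_2 = 10^(3.18/10) = 2.080, G_2 = 10^(17.7/10) = 58.88
  Stage 3: F_3 = 10^(1.91/10) = 1.552, G_3 = 10^(−1.91/10) = 0.6442
Friis cascade:
  F = 1.136 + (2.080 − 1)/0.8800 + (1.552 − 1)/51.82 = 2.374
NF = 10 log₁₀(2.374) = 3.75 dB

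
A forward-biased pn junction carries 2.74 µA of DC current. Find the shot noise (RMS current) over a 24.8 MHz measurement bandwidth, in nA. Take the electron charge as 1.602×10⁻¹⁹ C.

4.67 nA

I_n = √(2qI·B)
2qI·B = 2 × 1.602×10⁻¹⁹ × 2.74×10⁻⁶ × 2.48×10⁷ = 2.18×10⁻¹⁷ A²
I_n = √(2.18×10⁻¹⁷) = 4.67×10⁻⁹ A = 4.67 nA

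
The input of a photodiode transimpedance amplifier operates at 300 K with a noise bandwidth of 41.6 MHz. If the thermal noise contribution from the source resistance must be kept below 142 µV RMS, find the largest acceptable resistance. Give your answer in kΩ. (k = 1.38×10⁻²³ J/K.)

Johnson–Nyquist: V_n = √(4kTRB) ⇒ R = V_n² / (4kTB)
4kTB = 4 × 1.38×10⁻²³ × 300 × 4.16×10⁷ = 6.89×10⁻¹³
R = (1.42×10⁻⁴)² / 6.89×10⁻¹³ = 2.93×10⁴ Ω = 29.3 kΩ

29.3 kΩ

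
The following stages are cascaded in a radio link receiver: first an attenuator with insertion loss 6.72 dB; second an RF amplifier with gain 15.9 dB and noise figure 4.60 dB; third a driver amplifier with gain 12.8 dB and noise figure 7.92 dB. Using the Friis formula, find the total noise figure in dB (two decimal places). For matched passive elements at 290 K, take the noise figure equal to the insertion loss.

11.52 dB

Convert to linear (a loss of L dB is a gain of −L dB): F_i = 10^(NF_i/10), G_i = 10^(G_i,dB/10)
  Stage 1: F_1 = 10^(6.72/10) = 4.699, G_1 = 10^(−6.72/10) = 0.2128
  Stage 2: F_2 = 10^(4.60/10) = 2.884, G_2 = 10^(15.9/10) = 38.90
  Stage 3: F_3 = 10^(7.92/10) = 6.194, G_3 = 10^(12.8/10) = 19.05
Friis cascade:
  F = 4.699 + (2.884 − 1)/0.2128 + (6.194 − 1)/8.279 = 14.18
NF = 10 log₁₀(14.18) = 11.52 dB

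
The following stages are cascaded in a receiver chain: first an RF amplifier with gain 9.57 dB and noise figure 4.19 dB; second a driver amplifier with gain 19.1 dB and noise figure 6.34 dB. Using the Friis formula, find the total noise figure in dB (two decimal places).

Convert to linear (a loss of L dB is a gain of −L dB): F_i = 10^(NF_i/10), G_i = 10^(G_i,dB/10)
  Stage 1: F_1 = 10^(4.19/10) = 2.624, G_1 = 10^(9.57/10) = 9.057
  Stage 2: F_2 = 10^(6.34/10) = 4.305, G_2 = 10^(19.1/10) = 81.28
Friis cascade:
  F = 2.624 + (4.305 − 1)/9.057 = 2.989
NF = 10 log₁₀(2.989) = 4.76 dB

4.76 dB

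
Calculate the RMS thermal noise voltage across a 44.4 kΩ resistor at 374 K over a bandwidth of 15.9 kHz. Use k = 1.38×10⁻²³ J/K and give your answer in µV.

V_n = √(4kTRB)
4kTRB = 4 × 1.38×10⁻²³ × 374 × 4.44×10⁴ × 1.59×10⁴ = 1.46×10⁻¹¹ V²
V_n = √(1.46×10⁻¹¹) = 3.82×10⁻⁶ V = 3.82 µV

3.82 µV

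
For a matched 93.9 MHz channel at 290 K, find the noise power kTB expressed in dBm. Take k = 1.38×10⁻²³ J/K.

P_n = kTB = 1.38×10⁻²³ × 290 × 9.39×10⁷ = 3.76×10⁻¹³ W
In dBm: 10 log₁₀(3.76×10⁻¹³ / 10⁻³) = −94.3 dBm

−94.3 dBm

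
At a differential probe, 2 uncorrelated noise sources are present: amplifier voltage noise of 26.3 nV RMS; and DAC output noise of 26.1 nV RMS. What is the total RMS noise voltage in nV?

37.1 nV

Uncorrelated sources add in power (mean-square): V_tot = √(ΣV_i²)
V_tot = √[(2.63×10⁻⁸)² + (2.61×10⁻⁸)²] = 3.71×10⁻⁸ V = 37.1 nV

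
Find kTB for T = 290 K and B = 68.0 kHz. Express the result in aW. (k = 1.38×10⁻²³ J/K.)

272 aW

P_n = kTB = 1.38×10⁻²³ × 290 × 6.80×10⁴ = 2.72×10⁻¹⁶ W = 272 aW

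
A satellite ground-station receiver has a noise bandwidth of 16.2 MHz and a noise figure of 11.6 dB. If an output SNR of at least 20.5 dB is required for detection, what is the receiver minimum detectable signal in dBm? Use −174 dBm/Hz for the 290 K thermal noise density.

−69.8 dBm

Sensitivity = −174 + 10 log₁₀(B) + NF + SNR_min
= −174 + 72.1 + 11.6 + 20.5
= −69.8 dBm → −69.8 dBm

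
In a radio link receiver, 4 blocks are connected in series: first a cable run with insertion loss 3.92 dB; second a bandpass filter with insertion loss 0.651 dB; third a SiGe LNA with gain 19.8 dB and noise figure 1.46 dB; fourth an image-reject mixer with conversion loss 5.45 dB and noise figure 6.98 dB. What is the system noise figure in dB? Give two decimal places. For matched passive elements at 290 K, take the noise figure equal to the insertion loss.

Convert to linear (a loss of L dB is a gain of −L dB): F_i = 10^(NF_i/10), G_i = 10^(G_i,dB/10)
  Stage 1: F_1 = 10^(3.92/10) = 2.466, G_1 = 10^(−3.92/10) = 0.4055
  Stage 2: F_2 = 10^(0.651/10) = 1.162, G_2 = 10^(−0.651/10) = 0.8608
  Stage 3: F_3 = 10^(1.46/10) = 1.400, G_3 = 10^(19.8/10) = 95.50
  Stage 4: F_4 = 10^(6.98/10) = 4.989, G_4 = 10^(−5.45/10) = 0.2851
Friis cascade:
  F = 2.466 + (1.162 − 1)/0.4055 + (1.400 − 1)/0.3491 + (4.989 − 1)/33.33 = 4.129
NF = 10 log₁₀(4.129) = 6.16 dB

6.16 dB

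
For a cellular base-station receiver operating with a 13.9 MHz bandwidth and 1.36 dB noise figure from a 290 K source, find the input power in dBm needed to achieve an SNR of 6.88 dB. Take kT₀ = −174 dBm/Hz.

−94.3 dBm

Sensitivity = −174 + 10 log₁₀(B) + NF + SNR_min
= −174 + 71.43 + 1.36 + 6.88
= −94.33 dBm → −94.3 dBm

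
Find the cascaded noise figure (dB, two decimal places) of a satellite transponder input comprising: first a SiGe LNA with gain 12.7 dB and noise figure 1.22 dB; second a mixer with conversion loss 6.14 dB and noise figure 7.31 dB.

1.93 dB

Convert to linear (a loss of L dB is a gain of −L dB): F_i = 10^(NF_i/10), G_i = 10^(G_i,dB/10)
  Stage 1: F_1 = 10^(1.22/10) = 1.324, G_1 = 10^(12.7/10) = 18.62
  Stage 2: F_2 = 10^(7.31/10) = 5.383, G_2 = 10^(−6.14/10) = 0.2432
Friis cascade:
  F = 1.324 + (5.383 − 1)/18.62 = 1.560
NF = 10 log₁₀(1.560) = 1.93 dB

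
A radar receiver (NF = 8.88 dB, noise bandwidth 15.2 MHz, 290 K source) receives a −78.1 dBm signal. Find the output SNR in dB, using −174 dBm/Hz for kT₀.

Noise floor: N = −174 + 10 log₁₀(B) + NF
10 log₁₀(1.52×10⁷) = 71.82 dB
N = −174 + 71.82 + 8.88 = −93.30 dBm
SNR = P_sig − N = −78.1 − (−93.30) = 15.20 dB → 15.2 dB

15.2 dB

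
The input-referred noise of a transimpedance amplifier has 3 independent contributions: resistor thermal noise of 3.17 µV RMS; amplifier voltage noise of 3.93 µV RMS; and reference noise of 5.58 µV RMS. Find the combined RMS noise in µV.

7.53 µV

Uncorrelated sources add in power (mean-square): V_tot = √(ΣV_i²)
V_tot = √[(3.17×10⁻⁶)² + (3.93×10⁻⁶)² + (5.58×10⁻⁶)²] = 7.53×10⁻⁶ V = 7.53 µV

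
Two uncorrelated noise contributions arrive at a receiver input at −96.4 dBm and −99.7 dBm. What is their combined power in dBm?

−94.7 dBm

Convert to linear, add, convert back:
P₁ = 2.29×10⁻¹³ W, P₂ = 1.07×10⁻¹³ W
P_tot = 3.36×10⁻¹³ W → 10 log₁₀(P_tot / 10⁻³) = −94.7 dBm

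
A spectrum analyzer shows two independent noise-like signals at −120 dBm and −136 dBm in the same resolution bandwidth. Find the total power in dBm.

Convert to linear, add, convert back:
P₁ = 1.00×10⁻¹⁵ W, P₂ = 2.51×10⁻¹⁷ W
P_tot = 1.03×10⁻¹⁵ W → 10 log₁₀(P_tot / 10⁻³) = −119.9 dBm

−119.9 dBm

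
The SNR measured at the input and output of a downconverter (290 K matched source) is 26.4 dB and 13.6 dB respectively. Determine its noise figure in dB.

NF (dB) = SNR_in(dB) − SNR_out(dB) when the source is at T₀
NF = 26.4 − 13.6 = 12.8 dB

12.8 dB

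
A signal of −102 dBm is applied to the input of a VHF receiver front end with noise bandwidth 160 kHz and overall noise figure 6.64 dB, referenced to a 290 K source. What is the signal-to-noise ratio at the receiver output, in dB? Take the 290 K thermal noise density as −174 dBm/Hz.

13.3 dB

Noise floor: N = −174 + 10 log₁₀(B) + NF
10 log₁₀(1.60×10⁵) = 52.04 dB
N = −174 + 52.04 + 6.64 = −115.32 dBm
SNR = P_sig − N = −102 − (−115.32) = 13.32 dB → 13.3 dB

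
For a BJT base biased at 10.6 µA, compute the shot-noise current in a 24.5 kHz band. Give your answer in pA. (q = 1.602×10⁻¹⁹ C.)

I_n = √(2qI·B)
2qI·B = 2 × 1.602×10⁻¹⁹ × 1.06×10⁻⁵ × 2.45×10⁴ = 8.32×10⁻²⁰ A²
I_n = √(8.32×10⁻²⁰) = 2.88×10⁻¹⁰ A = 288 pA

288 pA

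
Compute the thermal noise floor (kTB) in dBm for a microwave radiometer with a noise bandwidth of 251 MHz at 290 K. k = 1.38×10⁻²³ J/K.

−90.0 dBm

P_n = kTB = 1.38×10⁻²³ × 290 × 2.51×10⁸ = 1.00×10⁻¹² W
In dBm: 10 log₁₀(1.00×10⁻¹² / 10⁻³) = −90.0 dBm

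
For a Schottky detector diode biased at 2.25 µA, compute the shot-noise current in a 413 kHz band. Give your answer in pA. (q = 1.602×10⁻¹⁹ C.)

546 pA

I_n = √(2qI·B)
2qI·B = 2 × 1.602×10⁻¹⁹ × 2.25×10⁻⁶ × 4.13×10⁵ = 2.98×10⁻¹⁹ A²
I_n = √(2.98×10⁻¹⁹) = 5.46×10⁻¹⁰ A = 546 pA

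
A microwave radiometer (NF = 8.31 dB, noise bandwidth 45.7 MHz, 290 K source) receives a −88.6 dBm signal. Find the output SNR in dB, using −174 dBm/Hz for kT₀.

Noise floor: N = −174 + 10 log₁₀(B) + NF
10 log₁₀(4.57×10⁷) = 76.6 dB
N = −174 + 76.6 + 8.31 = −89.09 dBm
SNR = P_sig − N = −88.6 − (−89.09) = 0.49 dB → 0.5 dB

0.5 dB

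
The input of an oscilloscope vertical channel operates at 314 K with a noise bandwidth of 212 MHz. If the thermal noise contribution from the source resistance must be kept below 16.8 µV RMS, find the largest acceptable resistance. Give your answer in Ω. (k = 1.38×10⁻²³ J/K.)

76.8 Ω

Johnson–Nyquist: V_n = √(4kTRB) ⇒ R = V_n² / (4kTB)
4kTB = 4 × 1.38×10⁻²³ × 314 × 2.12×10⁸ = 3.67×10⁻¹²
R = (1.68×10⁻⁵)² / 3.67×10⁻¹² = 7.68×10¹ Ω = 76.8 Ω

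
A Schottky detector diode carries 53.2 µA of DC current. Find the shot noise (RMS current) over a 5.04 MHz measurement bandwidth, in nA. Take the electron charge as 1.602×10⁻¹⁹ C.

9.27 nA

I_n = √(2qI·B)
2qI·B = 2 × 1.602×10⁻¹⁹ × 5.32×10⁻⁵ × 5.04×10⁶ = 8.59×10⁻¹⁷ A²
I_n = √(8.59×10⁻¹⁷) = 9.27×10⁻⁹ A = 9.27 nA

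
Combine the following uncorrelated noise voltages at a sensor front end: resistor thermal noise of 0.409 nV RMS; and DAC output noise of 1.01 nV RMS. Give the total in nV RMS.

1.09 nV

Uncorrelated sources add in power (mean-square): V_tot = √(ΣV_i²)
V_tot = √[(4.09×10⁻¹⁰)² + (1.01×10⁻⁹)²] = 1.09×10⁻⁹ V = 1.09 nV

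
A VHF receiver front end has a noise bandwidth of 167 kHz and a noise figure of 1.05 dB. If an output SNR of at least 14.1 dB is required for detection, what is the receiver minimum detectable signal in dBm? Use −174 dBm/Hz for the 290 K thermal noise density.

Sensitivity = −174 + 10 log₁₀(B) + NF + SNR_min
= −174 + 52.23 + 1.05 + 14.1
= −106.62 dBm → −106.6 dBm

−106.6 dBm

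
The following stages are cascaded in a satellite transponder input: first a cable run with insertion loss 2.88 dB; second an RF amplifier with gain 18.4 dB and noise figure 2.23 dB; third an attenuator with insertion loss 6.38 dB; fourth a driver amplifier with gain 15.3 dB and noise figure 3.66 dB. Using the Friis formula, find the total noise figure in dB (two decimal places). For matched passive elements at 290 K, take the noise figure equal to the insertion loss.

Convert to linear (a loss of L dB is a gain of −L dB): F_i = 10^(NF_i/10), G_i = 10^(G_i,dB/10)
  Stage 1: F_1 = 10^(2.88/10) = 1.941, G_1 = 10^(−2.88/10) = 0.5152
  Stage 2: F_2 = 10^(2.23/10) = 1.671, G_2 = 10^(18.4/10) = 69.18
  Stage 3: F_3 = 10^(6.38/10) = 4.345, G_3 = 10^(−6.38/10) = 0.2301
  Stage 4: F_4 = 10^(3.66/10) = 2.323, G_4 = 10^(15.3/10) = 33.88
Friis cascade:
  F = 1.941 + (1.671 − 1)/0.5152 + (4.345 − 1)/35.65 + (2.323 − 1)/8.204 = 3.498
NF = 10 log₁₀(3.498) = 5.44 dB

5.44 dB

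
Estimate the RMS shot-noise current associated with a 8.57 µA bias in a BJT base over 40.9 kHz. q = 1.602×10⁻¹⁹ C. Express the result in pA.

I_n = √(2qI·B)
2qI·B = 2 × 1.602×10⁻¹⁹ × 8.57×10⁻⁶ × 4.09×10⁴ = 1.12×10⁻¹⁹ A²
I_n = √(1.12×10⁻¹⁹) = 3.35×10⁻¹⁰ A = 335 pA

335 pA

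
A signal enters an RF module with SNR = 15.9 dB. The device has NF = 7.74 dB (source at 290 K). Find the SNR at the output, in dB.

By definition F = SNR_in/SNR_out, so in dB: SNR_out = SNR_in − NF
SNR_out = 15.9 − 7.74 = 8.16 dB

8.16 dB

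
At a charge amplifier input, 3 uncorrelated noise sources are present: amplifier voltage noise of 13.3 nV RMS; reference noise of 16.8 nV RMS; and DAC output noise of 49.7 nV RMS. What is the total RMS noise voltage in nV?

Uncorrelated sources add in power (mean-square): V_tot = √(ΣV_i²)
V_tot = √[(1.33×10⁻⁸)² + (1.68×10⁻⁸)² + (4.97×10⁻⁸)²] = 5.41×10⁻⁸ V = 54.1 nV

54.1 nV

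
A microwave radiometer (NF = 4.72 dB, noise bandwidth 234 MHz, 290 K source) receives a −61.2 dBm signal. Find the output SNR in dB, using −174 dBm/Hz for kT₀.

Noise floor: N = −174 + 10 log₁₀(B) + NF
10 log₁₀(2.34×10⁸) = 83.69 dB
N = −174 + 83.69 + 4.72 = −85.59 dBm
SNR = P_sig − N = −61.2 − (−85.59) = 24.39 dB → 24.4 dB

24.4 dB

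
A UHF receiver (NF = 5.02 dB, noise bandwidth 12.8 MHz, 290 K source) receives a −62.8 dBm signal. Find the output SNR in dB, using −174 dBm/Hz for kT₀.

Noise floor: N = −174 + 10 log₁₀(B) + NF
10 log₁₀(1.28×10⁷) = 71.07 dB
N = −174 + 71.07 + 5.02 = −97.91 dBm
SNR = P_sig − N = −62.8 − (−97.91) = 35.11 dB → 35.1 dB

35.1 dB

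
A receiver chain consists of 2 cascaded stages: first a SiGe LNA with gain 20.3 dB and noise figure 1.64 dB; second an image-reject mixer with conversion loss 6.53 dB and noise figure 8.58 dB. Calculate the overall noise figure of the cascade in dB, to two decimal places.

1.81 dB

Convert to linear (a loss of L dB is a gain of −L dB): F_i = 10^(NF_i/10), G_i = 10^(G_i,dB/10)
  Stage 1: F_1 = 10^(1.64/10) = 1.459, G_1 = 10^(20.3/10) = 107.2
  Stage 2: F_2 = 10^(8.58/10) = 7.211, G_2 = 10^(−6.53/10) = 0.2223
Friis cascade:
  F = 1.459 + (7.211 − 1)/107.2 = 1.517
NF = 10 log₁₀(1.517) = 1.81 dB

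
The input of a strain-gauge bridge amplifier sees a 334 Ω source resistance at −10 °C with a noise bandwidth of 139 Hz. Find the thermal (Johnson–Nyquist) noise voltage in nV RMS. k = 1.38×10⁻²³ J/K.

26.0 nV

T = −10 °C + 273.15 = 263.15 K
V_n = √(4kTRB)
4kTRB = 4 × 1.38×10⁻²³ × 263.15 × 3.34×10² × 1.39×10² = 6.74×10⁻¹⁶ V²
V_n = √(6.74×10⁻¹⁶) = 2.60×10⁻⁸ V = 26.0 nV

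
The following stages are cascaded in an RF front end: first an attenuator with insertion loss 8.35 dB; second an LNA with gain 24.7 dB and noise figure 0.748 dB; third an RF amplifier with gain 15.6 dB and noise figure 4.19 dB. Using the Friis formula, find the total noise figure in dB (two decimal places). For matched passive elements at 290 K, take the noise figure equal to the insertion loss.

Convert to linear (a loss of L dB is a gain of −L dB): F_i = 10^(NF_i/10), G_i = 10^(G_i,dB/10)
  Stage 1: F_1 = 10^(8.35/10) = 6.839, G_1 = 10^(−8.35/10) = 0.1462
  Stage 2: F_2 = 10^(0.748/10) = 1.188, G_2 = 10^(24.7/10) = 295.1
  Stage 3: F_3 = 10^(4.19/10) = 2.624, G_3 = 10^(15.6/10) = 36.31
Friis cascade:
  F = 6.839 + (1.188 − 1)/0.1462 + (2.624 − 1)/43.15 = 8.162
NF = 10 log₁₀(8.162) = 9.12 dB

9.12 dB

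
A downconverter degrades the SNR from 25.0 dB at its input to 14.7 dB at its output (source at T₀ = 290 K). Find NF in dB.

NF (dB) = SNR_in(dB) − SNR_out(dB) when the source is at T₀
NF = 25.0 − 14.7 = 10.3 dB

10.3 dB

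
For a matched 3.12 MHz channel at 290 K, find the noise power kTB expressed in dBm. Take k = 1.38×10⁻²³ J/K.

P_n = kTB = 1.38×10⁻²³ × 290 × 3.12×10⁶ = 1.25×10⁻¹⁴ W
In dBm: 10 log₁₀(1.25×10⁻¹⁴ / 10⁻³) = −109.0 dBm

−109.0 dBm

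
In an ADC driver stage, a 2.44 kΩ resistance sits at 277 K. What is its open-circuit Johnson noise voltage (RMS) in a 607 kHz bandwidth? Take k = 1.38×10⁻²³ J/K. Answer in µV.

V_n = √(4kTRB)
4kTRB = 4 × 1.38×10⁻²³ × 277 × 2.44×10³ × 6.07×10⁵ = 2.26×10⁻¹¹ V²
V_n = √(2.26×10⁻¹¹) = 4.76×10⁻⁶ V = 4.76 µV

4.76 µV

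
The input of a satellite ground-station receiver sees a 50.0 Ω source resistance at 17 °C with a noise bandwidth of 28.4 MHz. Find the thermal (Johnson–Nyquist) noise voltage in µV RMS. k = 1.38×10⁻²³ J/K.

T = 17 °C + 273.15 = 290.15 K
V_n = √(4kTRB)
4kTRB = 4 × 1.38×10⁻²³ × 290.15 × 5.00×10¹ × 2.84×10⁷ = 2.27×10⁻¹¹ V²
V_n = √(2.27×10⁻¹¹) = 4.77×10⁻⁶ V = 4.77 µV

4.77 µV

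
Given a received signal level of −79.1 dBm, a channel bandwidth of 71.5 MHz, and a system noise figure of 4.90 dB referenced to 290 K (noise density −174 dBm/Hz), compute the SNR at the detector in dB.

11.5 dB

Noise floor: N = −174 + 10 log₁₀(B) + NF
10 log₁₀(7.15×10⁷) = 78.54 dB
N = −174 + 78.54 + 4.90 = −90.56 dBm
SNR = P_sig − N = −79.1 − (−90.56) = 11.46 dB → 11.5 dB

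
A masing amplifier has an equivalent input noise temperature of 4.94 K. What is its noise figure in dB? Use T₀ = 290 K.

F = 1 + T_e/T₀ = 1 + 4.94/290 = 1.01703
NF = 10 log₁₀(1.01703) = 0.073 dB

0.073 dB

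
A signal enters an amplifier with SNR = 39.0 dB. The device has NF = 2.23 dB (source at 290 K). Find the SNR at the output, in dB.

By definition F = SNR_in/SNR_out, so in dB: SNR_out = SNR_in − NF
SNR_out = 39.0 − 2.23 = 36.77 dB

36.77 dB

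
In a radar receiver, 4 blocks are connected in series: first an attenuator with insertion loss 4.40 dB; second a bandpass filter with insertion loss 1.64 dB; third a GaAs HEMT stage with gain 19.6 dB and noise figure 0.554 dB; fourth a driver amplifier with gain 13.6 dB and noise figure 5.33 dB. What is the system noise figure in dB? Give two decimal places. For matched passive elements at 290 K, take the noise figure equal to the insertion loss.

6.69 dB

Convert to linear (a loss of L dB is a gain of −L dB): F_i = 10^(NF_i/10), G_i = 10^(G_i,dB/10)
  Stage 1: F_1 = 10^(4.40/10) = 2.754, G_1 = 10^(−4.40/10) = 0.3631
  Stage 2: F_2 = 10^(1.64/10) = 1.459, G_2 = 10^(−1.64/10) = 0.6855
  Stage 3: F_3 = 10^(0.554/10) = 1.136, G_3 = 10^(19.6/10) = 91.20
  Stage 4: F_4 = 10^(5.33/10) = 3.412, G_4 = 10^(13.6/10) = 22.91
Friis cascade:
  F = 2.754 + (1.459 − 1)/0.3631 + (1.136 − 1)/0.2489 + (3.412 − 1)/22.70 = 4.671
NF = 10 log₁₀(4.671) = 6.69 dB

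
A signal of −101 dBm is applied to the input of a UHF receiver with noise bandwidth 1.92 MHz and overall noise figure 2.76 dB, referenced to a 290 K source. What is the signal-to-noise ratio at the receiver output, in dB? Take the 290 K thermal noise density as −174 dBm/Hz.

7.4 dB

Noise floor: N = −174 + 10 log₁₀(B) + NF
10 log₁₀(1.92×10⁶) = 62.83 dB
N = −174 + 62.83 + 2.76 = −108.41 dBm
SNR = P_sig − N = −101 − (−108.41) = 7.41 dB → 7.4 dB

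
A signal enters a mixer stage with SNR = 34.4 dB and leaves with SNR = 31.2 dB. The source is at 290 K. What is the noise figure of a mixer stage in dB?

NF (dB) = SNR_in(dB) − SNR_out(dB) when the source is at T₀
NF = 34.4 − 31.2 = 3.2 dB

3.2 dB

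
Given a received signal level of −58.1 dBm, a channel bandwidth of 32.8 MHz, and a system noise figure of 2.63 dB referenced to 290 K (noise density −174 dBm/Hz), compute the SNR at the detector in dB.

38.1 dB

Noise floor: N = −174 + 10 log₁₀(B) + NF
10 log₁₀(3.28×10⁷) = 75.16 dB
N = −174 + 75.16 + 2.63 = −96.21 dBm
SNR = P_sig − N = −58.1 − (−96.21) = 38.11 dB → 38.1 dB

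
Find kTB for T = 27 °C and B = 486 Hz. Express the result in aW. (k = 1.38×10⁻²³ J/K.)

T = 27 °C + 273.15 = 300.15 K
P_n = kTB = 1.38×10⁻²³ × 300.15 × 4.86×10² = 2.01×10⁻¹⁸ W = 2.01 aW

2.01 aW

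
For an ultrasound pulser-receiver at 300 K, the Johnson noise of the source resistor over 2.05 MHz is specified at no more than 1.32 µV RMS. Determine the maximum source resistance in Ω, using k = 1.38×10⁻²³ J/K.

51.3 Ω

Johnson–Nyquist: V_n = √(4kTRB) ⇒ R = V_n² / (4kTB)
4kTB = 4 × 1.38×10⁻²³ × 300 × 2.05×10⁶ = 3.39×10⁻¹⁴
R = (1.32×10⁻⁶)² / 3.39×10⁻¹⁴ = 5.13×10¹ Ω = 51.3 Ω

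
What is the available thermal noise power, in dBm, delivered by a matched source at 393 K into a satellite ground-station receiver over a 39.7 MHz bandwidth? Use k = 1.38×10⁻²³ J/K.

−96.7 dBm

P_n = kTB = 1.38×10⁻²³ × 393 × 3.97×10⁷ = 2.15×10⁻¹³ W
In dBm: 10 log₁₀(2.15×10⁻¹³ / 10⁻³) = −96.7 dBm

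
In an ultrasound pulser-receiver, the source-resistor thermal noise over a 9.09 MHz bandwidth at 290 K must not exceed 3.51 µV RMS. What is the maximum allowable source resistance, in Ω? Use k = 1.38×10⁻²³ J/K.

Johnson–Nyquist: V_n = √(4kTRB) ⇒ R = V_n² / (4kTB)
4kTB = 4 × 1.38×10⁻²³ × 290 × 9.09×10⁶ = 1.46×10⁻¹³
R = (3.51×10⁻⁶)² / 1.46×10⁻¹³ = 8.47×10¹ Ω = 84.7 Ω

84.7 Ω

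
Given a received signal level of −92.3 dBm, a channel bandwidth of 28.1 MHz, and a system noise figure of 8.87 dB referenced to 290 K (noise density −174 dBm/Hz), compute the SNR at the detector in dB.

Noise floor: N = −174 + 10 log₁₀(B) + NF
10 log₁₀(2.81×10⁷) = 74.49 dB
N = −174 + 74.49 + 8.87 = −90.64 dBm
SNR = P_sig − N = −92.3 − (−90.64) = −1.66 dB → −1.7 dB

−1.7 dB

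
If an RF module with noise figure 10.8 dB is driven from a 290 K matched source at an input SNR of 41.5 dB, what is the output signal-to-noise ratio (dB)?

30.7 dB

By definition F = SNR_in/SNR_out, so in dB: SNR_out = SNR_in − NF
SNR_out = 41.5 − 10.8 = 30.7 dB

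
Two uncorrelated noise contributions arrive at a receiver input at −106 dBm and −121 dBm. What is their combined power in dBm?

Convert to linear, add, convert back:
P₁ = 2.51×10⁻¹⁴ W, P₂ = 7.94×10⁻¹⁶ W
P_tot = 2.59×10⁻¹⁴ W → 10 log₁₀(P_tot / 10⁻³) = −105.9 dBm

−105.9 dBm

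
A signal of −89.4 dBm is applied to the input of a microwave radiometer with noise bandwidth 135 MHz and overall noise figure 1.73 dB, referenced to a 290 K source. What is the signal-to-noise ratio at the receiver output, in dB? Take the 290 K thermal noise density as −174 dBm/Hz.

1.6 dB

Noise floor: N = −174 + 10 log₁₀(B) + NF
10 log₁₀(1.35×10⁸) = 81.3 dB
N = −174 + 81.3 + 1.73 = −90.97 dBm
SNR = P_sig − N = −89.4 − (−90.97) = 1.57 dB → 1.6 dB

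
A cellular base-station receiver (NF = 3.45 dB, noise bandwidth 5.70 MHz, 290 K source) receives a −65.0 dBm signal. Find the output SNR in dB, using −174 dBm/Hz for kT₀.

38.0 dB

Noise floor: N = −174 + 10 log₁₀(B) + NF
10 log₁₀(5.70×10⁶) = 67.56 dB
N = −174 + 67.56 + 3.45 = −102.99 dBm
SNR = P_sig − N = −65.0 − (−102.99) = 37.99 dB → 38.0 dB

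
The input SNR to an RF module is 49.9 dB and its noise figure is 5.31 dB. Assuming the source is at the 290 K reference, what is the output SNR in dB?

44.59 dB

By definition F = SNR_in/SNR_out, so in dB: SNR_out = SNR_in − NF
SNR_out = 49.9 − 5.31 = 44.59 dB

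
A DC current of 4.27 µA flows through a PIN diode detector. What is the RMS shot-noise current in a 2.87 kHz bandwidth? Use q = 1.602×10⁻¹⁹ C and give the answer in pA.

I_n = √(2qI·B)
2qI·B = 2 × 1.602×10⁻¹⁹ × 4.27×10⁻⁶ × 2.87×10³ = 3.93×10⁻²¹ A²
I_n = √(3.93×10⁻²¹) = 6.27×10⁻¹¹ A = 62.7 pA

62.7 pA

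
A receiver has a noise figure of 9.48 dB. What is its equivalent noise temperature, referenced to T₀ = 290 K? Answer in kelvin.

2283 K

F = 10^(9.48/10) = 8.87156
T_e = (F − 1)·T₀ = (8.87156 − 1) × 290 = 2283 K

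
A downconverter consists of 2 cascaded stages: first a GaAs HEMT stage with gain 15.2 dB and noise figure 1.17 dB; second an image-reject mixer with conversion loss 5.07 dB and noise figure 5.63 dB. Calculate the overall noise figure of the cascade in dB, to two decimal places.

1.43 dB

Convert to linear (a loss of L dB is a gain of −L dB): F_i = 10^(NF_i/10), G_i = 10^(G_i,dB/10)
  Stage 1: F_1 = 10^(1.17/10) = 1.309, G_1 = 10^(15.2/10) = 33.11
  Stage 2: F_2 = 10^(5.63/10) = 3.656, G_2 = 10^(−5.07/10) = 0.3112
Friis cascade:
  F = 1.309 + (3.656 − 1)/33.11 = 1.389
NF = 10 log₁₀(1.389) = 1.43 dB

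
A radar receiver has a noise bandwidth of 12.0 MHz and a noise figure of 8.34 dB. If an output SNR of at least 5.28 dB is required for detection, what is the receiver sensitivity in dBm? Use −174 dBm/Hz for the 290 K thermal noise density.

Sensitivity = −174 + 10 log₁₀(B) + NF + SNR_min
= −174 + 70.79 + 8.34 + 5.28
= −89.59 dBm → −89.6 dBm

−89.6 dBm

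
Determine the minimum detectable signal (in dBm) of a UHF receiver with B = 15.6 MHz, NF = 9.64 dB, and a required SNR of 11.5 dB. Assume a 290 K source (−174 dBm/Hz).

−80.9 dBm

Sensitivity = −174 + 10 log₁₀(B) + NF + SNR_min
= −174 + 71.93 + 9.64 + 11.5
= −80.93 dBm → −80.9 dBm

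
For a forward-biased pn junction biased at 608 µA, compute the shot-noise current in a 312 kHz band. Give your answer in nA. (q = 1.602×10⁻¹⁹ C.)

I_n = √(2qI·B)
2qI·B = 2 × 1.602×10⁻¹⁹ × 6.08×10⁻⁴ × 3.12×10⁵ = 6.08×10⁻¹⁷ A²
I_n = √(6.08×10⁻¹⁷) = 7.80×10⁻⁹ A = 7.80 nA

7.80 nA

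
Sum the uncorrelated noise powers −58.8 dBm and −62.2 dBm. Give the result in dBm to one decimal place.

−57.2 dBm

Convert to linear, add, convert back:
P₁ = 1.32×10⁻⁹ W, P₂ = 6.03×10⁻¹⁰ W
P_tot = 1.92×10⁻⁹ W → 10 log₁₀(P_tot / 10⁻³) = −57.2 dBm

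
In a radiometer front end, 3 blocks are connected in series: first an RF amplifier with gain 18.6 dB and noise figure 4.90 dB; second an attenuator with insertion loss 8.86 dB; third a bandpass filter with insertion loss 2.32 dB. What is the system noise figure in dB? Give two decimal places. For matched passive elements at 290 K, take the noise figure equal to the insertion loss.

5.13 dB

Convert to linear (a loss of L dB is a gain of −L dB): F_i = 10^(NF_i/10), G_i = 10^(G_i,dB/10)
  Stage 1: F_1 = 10^(4.90/10) = 3.090, G_1 = 10^(18.6/10) = 72.44
  Stage 2: F_2 = 10^(8.86/10) = 7.691, G_2 = 10^(−8.86/10) = 0.1300
  Stage 3: F_3 = 10^(2.32/10) = 1.706, G_3 = 10^(−2.32/10) = 0.5861
Friis cascade:
  F = 3.090 + (7.691 − 1)/72.44 + (1.706 − 1)/9.419 = 3.258
NF = 10 log₁₀(3.258) = 5.13 dB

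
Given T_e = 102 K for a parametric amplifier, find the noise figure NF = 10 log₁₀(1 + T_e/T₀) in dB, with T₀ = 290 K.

F = 1 + T_e/T₀ = 1 + 102/290 = 1.35172
NF = 10 log₁₀(1.35172) = 1.31 dB

1.31 dB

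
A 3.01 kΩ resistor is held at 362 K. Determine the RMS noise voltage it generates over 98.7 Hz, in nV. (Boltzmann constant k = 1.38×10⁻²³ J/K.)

77.0 nV

V_n = √(4kTRB)
4kTRB = 4 × 1.38×10⁻²³ × 362 × 3.01×10³ × 9.87×10¹ = 5.94×10⁻¹⁵ V²
V_n = √(5.94×10⁻¹⁵) = 7.70×10⁻⁸ V = 77.0 nV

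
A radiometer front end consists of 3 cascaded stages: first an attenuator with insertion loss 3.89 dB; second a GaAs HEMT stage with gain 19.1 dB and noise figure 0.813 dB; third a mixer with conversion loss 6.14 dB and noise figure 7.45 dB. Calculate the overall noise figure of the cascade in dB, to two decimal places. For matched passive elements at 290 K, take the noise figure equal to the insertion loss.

Convert to linear (a loss of L dB is a gain of −L dB): F_i = 10^(NF_i/10), G_i = 10^(G_i,dB/10)
  Stage 1: F_1 = 10^(3.89/10) = 2.449, G_1 = 10^(−3.89/10) = 0.4083
  Stage 2: F_2 = 10^(0.813/10) = 1.206, G_2 = 10^(19.1/10) = 81.28
  Stage 3: F_3 = 10^(7.45/10) = 5.559, G_3 = 10^(−6.14/10) = 0.2432
Friis cascade:
  F = 2.449 + (1.206 − 1)/0.4083 + (5.559 − 1)/33.19 = 3.091
NF = 10 log₁₀(3.091) = 4.90 dB

4.90 dB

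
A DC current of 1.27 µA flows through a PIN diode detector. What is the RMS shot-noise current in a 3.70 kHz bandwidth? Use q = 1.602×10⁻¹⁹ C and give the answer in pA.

38.8 pA

I_n = √(2qI·B)
2qI·B = 2 × 1.602×10⁻¹⁹ × 1.27×10⁻⁶ × 3.70×10³ = 1.51×10⁻²¹ A²
I_n = √(1.51×10⁻²¹) = 3.88×10⁻¹¹ A = 38.8 pA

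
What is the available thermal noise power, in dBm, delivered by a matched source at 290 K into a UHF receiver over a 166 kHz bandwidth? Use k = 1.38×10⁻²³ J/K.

P_n = kTB = 1.38×10⁻²³ × 290 × 1.66×10⁵ = 6.64×10⁻¹⁶ W
In dBm: 10 log₁₀(6.64×10⁻¹⁶ / 10⁻³) = −121.8 dBm

−121.8 dBm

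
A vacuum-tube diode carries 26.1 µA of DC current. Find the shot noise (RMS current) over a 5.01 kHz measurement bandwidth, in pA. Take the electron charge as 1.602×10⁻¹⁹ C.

205 pA

I_n = √(2qI·B)
2qI·B = 2 × 1.602×10⁻¹⁹ × 2.61×10⁻⁵ × 5.01×10³ = 4.19×10⁻²⁰ A²
I_n = √(4.19×10⁻²⁰) = 2.05×10⁻¹⁰ A = 205 pA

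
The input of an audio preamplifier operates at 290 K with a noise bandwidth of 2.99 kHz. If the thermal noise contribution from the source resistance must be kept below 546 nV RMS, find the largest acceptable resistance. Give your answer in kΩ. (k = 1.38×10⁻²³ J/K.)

Johnson–Nyquist: V_n = √(4kTRB) ⇒ R = V_n² / (4kTB)
4kTB = 4 × 1.38×10⁻²³ × 290 × 2.99×10³ = 4.79×10⁻¹⁷
R = (5.46×10⁻⁷)² / 4.79×10⁻¹⁷ = 6.23×10³ Ω = 6.23 kΩ

6.23 kΩ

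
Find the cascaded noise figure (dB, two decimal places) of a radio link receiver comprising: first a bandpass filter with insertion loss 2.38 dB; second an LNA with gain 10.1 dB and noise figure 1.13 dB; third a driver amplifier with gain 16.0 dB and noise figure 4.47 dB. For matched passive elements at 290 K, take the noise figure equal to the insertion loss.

4.06 dB

Convert to linear (a loss of L dB is a gain of −L dB): F_i = 10^(NF_i/10), G_i = 10^(G_i,dB/10)
  Stage 1: F_1 = 10^(2.38/10) = 1.730, G_1 = 10^(−2.38/10) = 0.5781
  Stage 2: F_2 = 10^(1.13/10) = 1.297, G_2 = 10^(10.1/10) = 10.23
  Stage 3: F_3 = 10^(4.47/10) = 2.799, G_3 = 10^(16.0/10) = 39.81
Friis cascade:
  F = 1.730 + (1.297 − 1)/0.5781 + (2.799 − 1)/5.916 = 2.548
NF = 10 log₁₀(2.548) = 4.06 dB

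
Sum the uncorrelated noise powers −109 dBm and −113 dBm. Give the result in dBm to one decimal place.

Convert to linear, add, convert back:
P₁ = 1.26×10⁻¹⁴ W, P₂ = 5.01×10⁻¹⁵ W
P_tot = 1.76×10⁻¹⁴ W → 10 log₁₀(P_tot / 10⁻³) = −107.5 dBm

−107.5 dBm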